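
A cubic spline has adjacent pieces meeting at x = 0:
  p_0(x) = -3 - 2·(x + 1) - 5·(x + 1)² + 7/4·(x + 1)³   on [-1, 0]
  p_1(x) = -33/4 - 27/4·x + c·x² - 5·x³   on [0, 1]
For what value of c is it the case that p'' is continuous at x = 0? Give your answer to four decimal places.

0.2500

p_0''(x) = -10 + 21/2·(x + 1), so p_0''(0) = 1/2. On the right, p_1''(0) = 2c, so c = 1/4.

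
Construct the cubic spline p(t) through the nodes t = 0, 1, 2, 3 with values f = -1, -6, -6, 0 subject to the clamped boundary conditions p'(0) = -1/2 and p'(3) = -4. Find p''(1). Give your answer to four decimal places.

Put σ_i = p'' at the i-th knot. Here h = (1, 1, 1) and Δ = (-5, 0, 6), so the interior equations h_(i-1)·σ_(i-1) + 2(h_(i-1)+h_i)·σ_i + h_i·σ_(i+1) = 6(Δ_i − Δ_(i-1)) read
  1·σ_0 + 4·σ_1 + 1·σ_2 = 6(Δ_1 - Δ_0) = 30
  1·σ_1 + 4·σ_2 + 1·σ_3 = 6(Δ_2 - Δ_1) = 36
Clamped end conditions give two more equations: 2h_0·σ_0 + h_0·σ_1 = 6(Δ_0 - p'(0)) = -27 and h_2·σ_2 + 2h_2·σ_3 = 6(p'(3) - Δ_2) = -60.
Forward elimination and back-substitution give σ_0 = -52/3, σ_1 = 23/3, σ_2 = 50/3, σ_3 = -115/3.

7.6667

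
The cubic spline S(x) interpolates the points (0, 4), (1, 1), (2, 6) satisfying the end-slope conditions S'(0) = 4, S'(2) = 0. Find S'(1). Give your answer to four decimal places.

Write m_i for S''(x_i). With h_i = 1, 1 and divided differences Δ_i = -3, 5, the continuity of S' gives the tridiagonal system
  1·m_0 + 4·m_1 + 1·m_2 = 6(Δ_1 - Δ_0) = 48
Clamped end conditions give two more equations: 2h_0·m_0 + h_0·m_1 = 6(Δ_0 - S'(0)) = -42 and h_1·m_1 + 2h_1·m_2 = 6(S'(2) - Δ_1) = -30.
Solving: m_0 = -35, m_1 = 28, m_2 = -29.
On [1, 2], S'(x) = b_1 + 2c_1·(x - 1) + 3d_1·(x - 1)² with b_1 = Δ_1 - h_1(2m_1 + m_2)/6 = 1/2, c_1 = m_1/2 = 14, d_1 = (m_2 - m_1)/(6h_1) = -19/2. So S'(1) = 1/2.

0.5000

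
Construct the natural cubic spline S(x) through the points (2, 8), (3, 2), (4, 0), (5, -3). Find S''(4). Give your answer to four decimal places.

-3.2000

Let σ_i = S''(x_i). Step sizes h_i = 1, 1, 1; slopes of the chords Δ_i = (y_(i+1) - y_i)/h_i = -6, -2, -3.
  1·σ_0 + 4·σ_1 + 1·σ_2 = 6(Δ_1 - Δ_0) = 24
  1·σ_1 + 4·σ_2 + 1·σ_3 = 6(Δ_2 - Δ_1) = -6
Natural end conditions: σ_0 = σ_3 = 0.
Solving the tridiagonal system: σ_0 = 0, σ_1 = 34/5, σ_2 = -16/5, σ_3 = 0.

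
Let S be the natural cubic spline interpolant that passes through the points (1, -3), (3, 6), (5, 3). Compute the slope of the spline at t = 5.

-3

With M_i denoting the second derivative at x_i, h_i = 2, 2, and Δ_i = (y_(i+1) − y_i)/h_i = 9/2, -3/2:
  2·M_0 + 8·M_1 + 2·M_2 = 6(Δ_1 - Δ_0) = -36
Natural end conditions: M_0 = M_2 = 0.
Solving the tridiagonal system: M_0 = 0, M_1 = -9/2, M_2 = 0.
On [3, 5], S'(t) = b_1 + 2c_1·(t - 3) + 3d_1·(t - 3)² with b_1 = Δ_1 - h_1(2M_1 + M_2)/6 = 3/2, c_1 = M_1/2 = -9/4, d_1 = (M_2 - M_1)/(6h_1) = 3/8. So S'(5) = -3.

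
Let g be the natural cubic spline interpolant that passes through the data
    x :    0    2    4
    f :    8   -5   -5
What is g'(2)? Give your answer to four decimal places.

-3.2500

Write σ_i for g''(x_i). With h_i = 2, 2 and divided differences Δ_i = -13/2, 0, the continuity of g' gives the tridiagonal system
  2·σ_0 + 8·σ_1 + 2·σ_2 = 6(Δ_1 - Δ_0) = 39
Natural end conditions: σ_0 = σ_2 = 0.
Solving the tridiagonal system: σ_0 = 0, σ_1 = 39/8, σ_2 = 0.
On [2, 4], g'(x) = b_1 + 2c_1·(x - 2) + 3d_1·(x - 2)² with b_1 = Δ_1 - h_1(2σ_1 + σ_2)/6 = -13/4, c_1 = σ_1/2 = 39/16, d_1 = (σ_2 - σ_1)/(6h_1) = -13/32. So g'(2) = -13/4.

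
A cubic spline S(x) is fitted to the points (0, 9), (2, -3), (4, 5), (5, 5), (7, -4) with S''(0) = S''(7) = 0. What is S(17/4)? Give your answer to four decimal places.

Write M_i for S''(x_i). With h_i = 2, 2, 1, 2 and divided differences Δ_i = -6, 4, 0, -9/2, the continuity of S' gives the tridiagonal system
  2·M_0 + 8·M_1 + 2·M_2 = 6(Δ_1 - Δ_0) = 60
  2·M_1 + 6·M_2 + 1·M_3 = 6(Δ_2 - Δ_1) = -24
  1·M_2 + 6·M_3 + 2·M_4 = 6(Δ_3 - Δ_2) = -27
Natural end conditions: M_0 = M_4 = 0.
Solving the tridiagonal system: M_0 = 0, M_1 = 1167/128, M_2 = -207/32, M_3 = -219/64, M_4 = 0.
On [4, 5], S(x) = 5 + 349/128·(x - 4) - 207/64·(x - 4)² + 65/128·(x - 4)³.
With (x - 4) = 1/4: S(17/4) = 44953/8192.

5.4874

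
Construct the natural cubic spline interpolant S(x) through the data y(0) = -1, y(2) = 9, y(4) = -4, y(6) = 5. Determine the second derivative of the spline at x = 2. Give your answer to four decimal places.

-11.4000

Write m_i for S''(x_i). With h_i = 2, 2, 2 and divided differences Δ_i = 5, -13/2, 9/2, the continuity of S' gives the tridiagonal system
  2·m_0 + 8·m_1 + 2·m_2 = 6(Δ_1 - Δ_0) = -69
  2·m_1 + 8·m_2 + 2·m_3 = 6(Δ_2 - Δ_1) = 66
Natural end conditions: m_0 = m_3 = 0.
Solving the tridiagonal system: m_0 = 0, m_1 = -57/5, m_2 = 111/10, m_3 = 0.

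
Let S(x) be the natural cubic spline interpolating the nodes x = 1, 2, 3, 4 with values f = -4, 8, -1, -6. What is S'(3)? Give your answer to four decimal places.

Let σ_i = S''(x_i). Step sizes h_i = 1, 1, 1; slopes of the chords Δ_i = (y_(i+1) - y_i)/h_i = 12, -9, -5.
  1·σ_0 + 4·σ_1 + 1·σ_2 = 6(Δ_1 - Δ_0) = -126
  1·σ_1 + 4·σ_2 + 1·σ_3 = 6(Δ_2 - Δ_1) = 24
Natural end conditions: σ_0 = σ_3 = 0.
Forward elimination and back-substitution give σ_0 = 0, σ_1 = -176/5, σ_2 = 74/5, σ_3 = 0.
On [3, 4], S'(x) = b_2 + 2c_2·(x - 3) + 3d_2·(x - 3)² with b_2 = Δ_2 - h_2(2σ_2 + σ_3)/6 = -149/15, c_2 = σ_2/2 = 37/5, d_2 = (σ_3 - σ_2)/(6h_2) = -37/15. So S'(3) = -149/15.

-9.9333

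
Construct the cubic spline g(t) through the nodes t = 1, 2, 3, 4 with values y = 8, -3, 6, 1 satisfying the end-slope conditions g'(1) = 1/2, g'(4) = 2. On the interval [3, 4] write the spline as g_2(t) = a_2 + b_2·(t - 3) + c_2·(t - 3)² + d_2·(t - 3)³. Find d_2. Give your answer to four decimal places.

15.1000

Put m_i = g'' at the i-th knot. Here h = (1, 1, 1) and Δ = (-11, 9, -5), so the interior equations h_(i-1)·m_(i-1) + 2(h_(i-1)+h_i)·m_i + h_i·m_(i+1) = 6(Δ_i − Δ_(i-1)) read
  1·m_0 + 4·m_1 + 1·m_2 = 6(Δ_1 - Δ_0) = 120
  1·m_1 + 4·m_2 + 1·m_3 = 6(Δ_2 - Δ_1) = -84
Clamped end conditions give two more equations: 2h_0·m_0 + h_0·m_1 = 6(Δ_0 - g'(1)) = -69 and h_2·m_2 + 2h_2·m_3 = 6(g'(4) - Δ_2) = 42.
Hence m_0 = -316/5, m_1 = 287/5, m_2 = -232/5, m_3 = 221/5.
On [3, 4], with g_2(t) = a_2 + b_2·(t - 3) + c_2·(t - 3)² + d_2·(t - 3)³: c_2 = m_2/2 = -116/5, d_2 = (m_3 - m_2)/(6h_2) = 151/10, b_2 = Δ_2 - h_2(2m_2 + m_3)/6 = 31/10.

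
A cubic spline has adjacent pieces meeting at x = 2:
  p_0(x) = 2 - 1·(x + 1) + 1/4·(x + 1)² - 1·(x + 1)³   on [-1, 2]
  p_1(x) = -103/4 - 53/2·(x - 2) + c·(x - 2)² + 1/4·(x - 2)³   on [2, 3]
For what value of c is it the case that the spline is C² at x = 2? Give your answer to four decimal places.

p_0''(x) = 1/2 - 6·(x + 1), so p_0''(2) = -35/2. On the right, p_1''(2) = 2c, so c = -35/4.

-8.7500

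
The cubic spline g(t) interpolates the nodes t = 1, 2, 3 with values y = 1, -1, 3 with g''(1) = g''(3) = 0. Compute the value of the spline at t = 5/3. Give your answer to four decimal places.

Let M_i = g''(x_i). Step sizes h_i = 1, 1; slopes of the chords Δ_i = (y_(i+1) - y_i)/h_i = -2, 4.
  1·M_0 + 4·M_1 + 1·M_2 = 6(Δ_1 - Δ_0) = 36
Natural end conditions: M_0 = M_2 = 0.
Solving: M_0 = 0, M_1 = 9, M_2 = 0.
On [1, 2], g(t) = 1 - 7/2·(t - 1) + 0·(t - 1)² + 3/2·(t - 1)³.
With (t - 1) = 2/3: g(5/3) = -8/9.

-0.8889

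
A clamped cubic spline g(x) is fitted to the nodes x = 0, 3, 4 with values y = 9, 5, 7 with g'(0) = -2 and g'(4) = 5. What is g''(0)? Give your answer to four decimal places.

-0.0833

Put M_i = g'' at the i-th knot. Here h = (3, 1) and Δ = (-4/3, 2), so the interior equations h_(i-1)·M_(i-1) + 2(h_(i-1)+h_i)·M_i + h_i·M_(i+1) = 6(Δ_i − Δ_(i-1)) read
  3·M_0 + 8·M_1 + 1·M_2 = 6(Δ_1 - Δ_0) = 20
Clamped end conditions give two more equations: 2h_0·M_0 + h_0·M_1 = 6(Δ_0 - g'(0)) = 4 and h_1·M_1 + 2h_1·M_2 = 6(g'(4) - Δ_1) = 18.
Solving: M_0 = -1/12, M_1 = 3/2, M_2 = 33/4.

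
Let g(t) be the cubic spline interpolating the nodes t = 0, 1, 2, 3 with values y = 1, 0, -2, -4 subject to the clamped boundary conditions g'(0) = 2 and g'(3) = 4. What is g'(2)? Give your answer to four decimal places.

-3.5333

Put σ_i = g'' at the i-th knot. Here h = (1, 1, 1) and Δ = (-1, -2, -2), so the interior equations h_(i-1)·σ_(i-1) + 2(h_(i-1)+h_i)·σ_i + h_i·σ_(i+1) = 6(Δ_i − Δ_(i-1)) read
  1·σ_0 + 4·σ_1 + 1·σ_2 = 6(Δ_1 - Δ_0) = -6
  1·σ_1 + 4·σ_2 + 1·σ_3 = 6(Δ_2 - Δ_1) = 0
Clamped end conditions give two more equations: 2h_0·σ_0 + h_0·σ_1 = 6(Δ_0 - g'(0)) = -18 and h_2·σ_2 + 2h_2·σ_3 = 6(g'(3) - Δ_2) = 36.
Solving the tridiagonal system: σ_0 = -154/15, σ_1 = 38/15, σ_2 = -88/15, σ_3 = 314/15.
On [2, 3], g'(t) = b_2 + 2c_2·(t - 2) + 3d_2·(t - 2)² with b_2 = Δ_2 - h_2(2σ_2 + σ_3)/6 = -53/15, c_2 = σ_2/2 = -44/15, d_2 = (σ_3 - σ_2)/(6h_2) = 67/15. So g'(2) = -53/15.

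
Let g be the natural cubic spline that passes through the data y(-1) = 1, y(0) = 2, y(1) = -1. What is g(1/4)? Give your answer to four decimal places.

Write m_i for g''(x_i). With h_i = 1, 1 and divided differences Δ_i = 1, -3, the continuity of g' gives the tridiagonal system
  1·m_0 + 4·m_1 + 1·m_2 = 6(Δ_1 - Δ_0) = -24
Natural end conditions: m_0 = m_2 = 0.
Solving the tridiagonal system: m_0 = 0, m_1 = -6, m_2 = 0.
On [0, 1], g(t) = 2 - 1·t - 3·t² + 1·t³.
With t = 1/4: g(1/4) = 101/64.

1.5781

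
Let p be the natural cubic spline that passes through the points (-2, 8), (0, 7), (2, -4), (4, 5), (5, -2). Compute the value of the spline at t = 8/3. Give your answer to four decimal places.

-1.1265

With M_i denoting the second derivative at x_i, h_i = 2, 2, 2, 1, and Δ_i = (y_(i+1) − y_i)/h_i = -1/2, -11/2, 9/2, -7:
  2·M_0 + 8·M_1 + 2·M_2 = 6(Δ_1 - Δ_0) = -30
  2·M_1 + 8·M_2 + 2·M_3 = 6(Δ_2 - Δ_1) = 60
  2·M_2 + 6·M_3 + 1·M_4 = 6(Δ_3 - Δ_2) = -69
Natural end conditions: M_0 = M_4 = 0.
Hence M_0 = 0, M_1 = -579/82, M_2 = 543/41, M_3 = -1305/82, M_4 = 0.
On [2, 4], p(t) = -4 + 40/41·(t - 2) + 543/82·(t - 2)² - 797/328·(t - 2)³.
With (t - 2) = 2/3: p(8/3) = -1247/1107.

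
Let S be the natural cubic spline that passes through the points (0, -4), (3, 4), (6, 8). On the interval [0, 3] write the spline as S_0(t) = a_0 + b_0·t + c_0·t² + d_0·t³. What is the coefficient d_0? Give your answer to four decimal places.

Put m_i = S'' at the i-th knot. Here h = (3, 3) and Δ = (8/3, 4/3), so the interior equations h_(i-1)·m_(i-1) + 2(h_(i-1)+h_i)·m_i + h_i·m_(i+1) = 6(Δ_i − Δ_(i-1)) read
  3·m_0 + 12·m_1 + 3·m_2 = 6(Δ_1 - Δ_0) = -8
Natural end conditions: m_0 = m_2 = 0.
Solving the tridiagonal system: m_0 = 0, m_1 = -2/3, m_2 = 0.
On [0, 3], with S_0(t) = a_0 + b_0·t + c_0·t² + d_0·t³: c_0 = m_0/2 = 0, d_0 = (m_1 - m_0)/(6h_0) = -1/27, b_0 = Δ_0 - h_0(2m_0 + m_1)/6 = 3.

-0.0370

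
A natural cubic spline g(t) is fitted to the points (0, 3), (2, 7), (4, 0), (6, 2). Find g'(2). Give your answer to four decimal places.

Put m_i = g'' at the i-th knot. Here h = (2, 2, 2) and Δ = (2, -7/2, 1), so the interior equations h_(i-1)·m_(i-1) + 2(h_(i-1)+h_i)·m_i + h_i·m_(i+1) = 6(Δ_i − Δ_(i-1)) read
  2·m_0 + 8·m_1 + 2·m_2 = 6(Δ_1 - Δ_0) = -33
  2·m_1 + 8·m_2 + 2·m_3 = 6(Δ_2 - Δ_1) = 27
Natural end conditions: m_0 = m_3 = 0.
Hence m_0 = 0, m_1 = -53/10, m_2 = 47/10, m_3 = 0.
On [2, 4], g'(t) = b_1 + 2c_1·(t - 2) + 3d_1·(t - 2)² with b_1 = Δ_1 - h_1(2m_1 + m_2)/6 = -23/15, c_1 = m_1/2 = -53/20, d_1 = (m_2 - m_1)/(6h_1) = 5/6. So g'(2) = -23/15.

-1.5333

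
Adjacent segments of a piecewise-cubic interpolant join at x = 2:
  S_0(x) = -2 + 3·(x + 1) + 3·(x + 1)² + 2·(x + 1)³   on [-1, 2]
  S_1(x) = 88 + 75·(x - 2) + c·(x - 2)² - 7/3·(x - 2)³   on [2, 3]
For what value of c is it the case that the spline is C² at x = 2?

21

S_0''(x) = 6 + 12·(x + 1), so S_0''(2) = 42. On the right, S_1''(2) = 2c, so c = 21.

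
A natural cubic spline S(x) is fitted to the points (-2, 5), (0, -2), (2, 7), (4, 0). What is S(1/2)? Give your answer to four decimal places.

Put σ_i = S'' at the i-th knot. Here h = (2, 2, 2) and Δ = (-7/2, 9/2, -7/2), so the interior equations h_(i-1)·σ_(i-1) + 2(h_(i-1)+h_i)·σ_i + h_i·σ_(i+1) = 6(Δ_i − Δ_(i-1)) read
  2·σ_0 + 8·σ_1 + 2·σ_2 = 6(Δ_1 - Δ_0) = 48
  2·σ_1 + 8·σ_2 + 2·σ_3 = 6(Δ_2 - Δ_1) = -48
Natural end conditions: σ_0 = σ_3 = 0.
Hence σ_0 = 0, σ_1 = 8, σ_2 = -8, σ_3 = 0.
On [0, 2], S(x) = -2 + 11/6·x + 4·x² - 4/3·x³.
With x = 1/2: S(1/2) = -1/4.

-0.2500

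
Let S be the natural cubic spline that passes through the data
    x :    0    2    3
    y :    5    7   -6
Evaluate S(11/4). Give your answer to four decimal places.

Write M_i for S''(x_i). With h_i = 2, 1 and divided differences Δ_i = 1, -13, the continuity of S' gives the tridiagonal system
  2·M_0 + 6·M_1 + 1·M_2 = 6(Δ_1 - Δ_0) = -84
Natural end conditions: M_0 = M_2 = 0.
Forward elimination and back-substitution give M_0 = 0, M_1 = -14, M_2 = 0.
On [2, 3], S(x) = 7 - 25/3·(x - 2) - 7·(x - 2)² + 7/3·(x - 2)³.
With (x - 2) = 3/4: S(11/4) = -141/64.

-2.2031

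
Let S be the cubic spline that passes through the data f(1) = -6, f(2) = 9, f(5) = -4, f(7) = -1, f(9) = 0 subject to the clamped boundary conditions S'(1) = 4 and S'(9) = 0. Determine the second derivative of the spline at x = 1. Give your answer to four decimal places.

Let m_i = S''(x_i). Step sizes h_i = 1, 3, 2, 2; slopes of the chords Δ_i = (y_(i+1) - y_i)/h_i = 15, -13/3, 3/2, 1/2.
  1·m_0 + 8·m_1 + 3·m_2 = 6(Δ_1 - Δ_0) = -116
  3·m_1 + 10·m_2 + 2·m_3 = 6(Δ_2 - Δ_1) = 35
  2·m_2 + 8·m_3 + 2·m_4 = 6(Δ_3 - Δ_2) = -6
Clamped end conditions give two more equations: 2h_0·m_0 + h_0·m_1 = 6(Δ_0 - S'(1)) = 66 and h_3·m_3 + 2h_3·m_4 = 6(S'(9) - Δ_3) = -3.
Solving: m_0 = 3259/72, m_1 = -883/36, m_2 = 839/72, m_3 = -143/36, m_4 = 89/72.

45.2639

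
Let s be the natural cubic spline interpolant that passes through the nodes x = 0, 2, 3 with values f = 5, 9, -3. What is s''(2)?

-14

Write M_i for s''(x_i). With h_i = 2, 1 and divided differences Δ_i = 2, -12, the continuity of s' gives the tridiagonal system
  2·M_0 + 6·M_1 + 1·M_2 = 6(Δ_1 - Δ_0) = -84
Natural end conditions: M_0 = M_2 = 0.
Forward elimination and back-substitution give M_0 = 0, M_1 = -14, M_2 = 0.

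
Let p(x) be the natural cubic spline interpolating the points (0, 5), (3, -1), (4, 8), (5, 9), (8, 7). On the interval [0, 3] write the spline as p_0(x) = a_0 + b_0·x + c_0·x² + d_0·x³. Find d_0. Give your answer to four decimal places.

0.5602

Write M_i for p''(x_i). With h_i = 3, 1, 1, 3 and divided differences Δ_i = -2, 9, 1, -2/3, the continuity of p' gives the tridiagonal system
  3·M_0 + 8·M_1 + 1·M_2 = 6(Δ_1 - Δ_0) = 66
  1·M_1 + 4·M_2 + 1·M_3 = 6(Δ_2 - Δ_1) = -48
  1·M_2 + 8·M_3 + 3·M_4 = 6(Δ_3 - Δ_2) = -10
Natural end conditions: M_0 = M_4 = 0.
Solving: M_0 = 0, M_1 = 121/12, M_2 = -44/3, M_3 = 7/12, M_4 = 0.
On [0, 3], with p_0(x) = a_0 + b_0·x + c_0·x² + d_0·x³: c_0 = M_0/2 = 0, d_0 = (M_1 - M_0)/(6h_0) = 121/216, b_0 = Δ_0 - h_0(2M_0 + M_1)/6 = -169/24.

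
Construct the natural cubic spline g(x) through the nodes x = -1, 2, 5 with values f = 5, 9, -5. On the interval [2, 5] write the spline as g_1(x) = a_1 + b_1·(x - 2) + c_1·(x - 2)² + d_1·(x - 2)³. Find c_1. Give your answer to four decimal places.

Put m_i = g'' at the i-th knot. Here h = (3, 3) and Δ = (4/3, -14/3), so the interior equations h_(i-1)·m_(i-1) + 2(h_(i-1)+h_i)·m_i + h_i·m_(i+1) = 6(Δ_i − Δ_(i-1)) read
  3·m_0 + 12·m_1 + 3·m_2 = 6(Δ_1 - Δ_0) = -36
Natural end conditions: m_0 = m_2 = 0.
Solving the tridiagonal system: m_0 = 0, m_1 = -3, m_2 = 0.
On [2, 5], with g_1(x) = a_1 + b_1·(x - 2) + c_1·(x - 2)² + d_1·(x - 2)³: c_1 = m_1/2 = -3/2, d_1 = (m_2 - m_1)/(6h_1) = 1/6, b_1 = Δ_1 - h_1(2m_1 + m_2)/6 = -5/3.

-1.5000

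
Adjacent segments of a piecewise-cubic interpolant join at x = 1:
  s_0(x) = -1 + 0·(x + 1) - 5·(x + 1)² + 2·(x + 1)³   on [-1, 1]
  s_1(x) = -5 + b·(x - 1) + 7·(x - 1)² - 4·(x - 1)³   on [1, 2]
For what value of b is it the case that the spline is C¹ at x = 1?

4

s_0'(x) = 0 - 10·(x + 1) + 6·(x + 1)², so s_0'(1) = 4. On the right, s_1'(1) = b, so b = 4.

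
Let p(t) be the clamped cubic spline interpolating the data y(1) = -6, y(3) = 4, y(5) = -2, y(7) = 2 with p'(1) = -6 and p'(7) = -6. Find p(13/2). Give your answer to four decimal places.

3.0625

Let m_i = p''(x_i). Step sizes h_i = 2, 2, 2; slopes of the chords Δ_i = (y_(i+1) - y_i)/h_i = 5, -3, 2.
  2·m_0 + 8·m_1 + 2·m_2 = 6(Δ_1 - Δ_0) = -48
  2·m_1 + 8·m_2 + 2·m_3 = 6(Δ_2 - Δ_1) = 30
Clamped end conditions give two more equations: 2h_0·m_0 + h_0·m_1 = 6(Δ_0 - p'(1)) = 66 and h_2·m_2 + 2h_2·m_3 = 6(p'(7) - Δ_2) = -48.
Solving: m_0 = 24, m_1 = -15, m_2 = 12, m_3 = -18.
On [5, 7], p(t) = -2 + 0·(t - 5) + 6·(t - 5)² - 5/2·(t - 5)³.
With (t - 5) = 3/2: p(13/2) = 49/16.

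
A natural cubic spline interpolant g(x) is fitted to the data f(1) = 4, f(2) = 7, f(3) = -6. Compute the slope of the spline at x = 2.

-5

Let σ_i = g''(x_i). Step sizes h_i = 1, 1; slopes of the chords Δ_i = (y_(i+1) - y_i)/h_i = 3, -13.
  1·σ_0 + 4·σ_1 + 1·σ_2 = 6(Δ_1 - Δ_0) = -96
Natural end conditions: σ_0 = σ_2 = 0.
Hence σ_0 = 0, σ_1 = -24, σ_2 = 0.
On [2, 3], g'(x) = b_1 + 2c_1·(x - 2) + 3d_1·(x - 2)² with b_1 = Δ_1 - h_1(2σ_1 + σ_2)/6 = -5, c_1 = σ_1/2 = -12, d_1 = (σ_2 - σ_1)/(6h_1) = 4. So g'(2) = -5.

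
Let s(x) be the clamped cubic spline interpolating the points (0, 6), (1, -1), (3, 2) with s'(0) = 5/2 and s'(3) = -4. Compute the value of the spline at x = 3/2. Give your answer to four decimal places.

Put m_i = s'' at the i-th knot. Here h = (1, 2) and Δ = (-7, 3/2), so the interior equations h_(i-1)·m_(i-1) + 2(h_(i-1)+h_i)·m_i + h_i·m_(i+1) = 6(Δ_i − Δ_(i-1)) read
  1·m_0 + 6·m_1 + 2·m_2 = 6(Δ_1 - Δ_0) = 51
Clamped end conditions give two more equations: 2h_0·m_0 + h_0·m_1 = 6(Δ_0 - s'(0)) = -57 and h_1·m_1 + 2h_1·m_2 = 6(s'(3) - Δ_1) = -33.
Solving: m_0 = -235/6, m_1 = 64/3, m_2 = -227/12.
On [1, 3], s(x) = -1 - 77/12·(x - 1) + 32/3·(x - 1)² - 161/48·(x - 1)³.
With (x - 1) = 1/2: s(3/2) = -251/128.

-1.9609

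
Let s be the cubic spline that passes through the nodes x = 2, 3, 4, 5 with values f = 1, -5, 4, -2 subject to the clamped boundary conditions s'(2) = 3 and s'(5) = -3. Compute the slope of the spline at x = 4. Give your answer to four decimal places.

Put σ_i = s'' at the i-th knot. Here h = (1, 1, 1) and Δ = (-6, 9, -6), so the interior equations h_(i-1)·σ_(i-1) + 2(h_(i-1)+h_i)·σ_i + h_i·σ_(i+1) = 6(Δ_i − Δ_(i-1)) read
  1·σ_0 + 4·σ_1 + 1·σ_2 = 6(Δ_1 - Δ_0) = 90
  1·σ_1 + 4·σ_2 + 1·σ_3 = 6(Δ_2 - Δ_1) = -90
Clamped end conditions give two more equations: 2h_0·σ_0 + h_0·σ_1 = 6(Δ_0 - s'(2)) = -54 and h_2·σ_2 + 2h_2·σ_3 = 6(s'(5) - Δ_2) = 18.
Solving the tridiagonal system: σ_0 = -248/5, σ_1 = 226/5, σ_2 = -206/5, σ_3 = 148/5.
On [4, 5], s'(x) = b_2 + 2c_2·(x - 4) + 3d_2·(x - 4)² with b_2 = Δ_2 - h_2(2σ_2 + σ_3)/6 = 14/5, c_2 = σ_2/2 = -103/5, d_2 = (σ_3 - σ_2)/(6h_2) = 59/5. So s'(4) = 14/5.

2.8000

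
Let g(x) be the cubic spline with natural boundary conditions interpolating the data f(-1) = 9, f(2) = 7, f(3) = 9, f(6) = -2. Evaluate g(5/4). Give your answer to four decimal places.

Write m_i for g''(x_i). With h_i = 3, 1, 3 and divided differences Δ_i = -2/3, 2, -11/3, the continuity of g' gives the tridiagonal system
  3·m_0 + 8·m_1 + 1·m_2 = 6(Δ_1 - Δ_0) = 16
  1·m_1 + 8·m_2 + 3·m_3 = 6(Δ_2 - Δ_1) = -34
Natural end conditions: m_0 = m_3 = 0.
Forward elimination and back-substitution give m_0 = 0, m_1 = 18/7, m_2 = -32/7, m_3 = 0.
On [-1, 2], g(x) = 9 - 41/21·(x + 1) + 0·(x + 1)² + 1/7·(x + 1)³.
With (x + 1) = 9/4: g(5/4) = 399/64.

6.2344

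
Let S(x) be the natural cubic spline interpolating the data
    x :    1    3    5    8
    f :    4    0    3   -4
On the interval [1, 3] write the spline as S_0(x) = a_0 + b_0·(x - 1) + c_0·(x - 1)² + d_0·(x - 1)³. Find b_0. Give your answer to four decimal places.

Write σ_i for S''(x_i). With h_i = 2, 2, 3 and divided differences Δ_i = -2, 3/2, -7/3, the continuity of S' gives the tridiagonal system
  2·σ_0 + 8·σ_1 + 2·σ_2 = 6(Δ_1 - Δ_0) = 21
  2·σ_1 + 10·σ_2 + 3·σ_3 = 6(Δ_2 - Δ_1) = -23
Natural end conditions: σ_0 = σ_3 = 0.
Hence σ_0 = 0, σ_1 = 64/19, σ_2 = -113/38, σ_3 = 0.
On [1, 3], with S_0(x) = a_0 + b_0·(x - 1) + c_0·(x - 1)² + d_0·(x - 1)³: c_0 = σ_0/2 = 0, d_0 = (σ_1 - σ_0)/(6h_0) = 16/57, b_0 = Δ_0 - h_0(2σ_0 + σ_1)/6 = -178/57.

-3.1228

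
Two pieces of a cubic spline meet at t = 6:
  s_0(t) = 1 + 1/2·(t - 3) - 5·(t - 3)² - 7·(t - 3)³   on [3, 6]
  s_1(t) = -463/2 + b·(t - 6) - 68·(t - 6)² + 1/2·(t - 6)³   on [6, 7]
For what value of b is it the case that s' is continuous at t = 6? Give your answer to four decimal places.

-218.5000

s_0'(t) = 1/2 - 10·(t - 3) - 21·(t - 3)², so s_0'(6) = -437/2. On the right, s_1'(6) = b, so b = -437/2.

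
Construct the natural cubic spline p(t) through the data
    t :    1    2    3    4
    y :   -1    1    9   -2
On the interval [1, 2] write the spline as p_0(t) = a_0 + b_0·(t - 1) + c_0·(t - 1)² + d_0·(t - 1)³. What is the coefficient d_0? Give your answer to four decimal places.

2.8667

Write M_i for p''(x_i). With h_i = 1, 1, 1 and divided differences Δ_i = 2, 8, -11, the continuity of p' gives the tridiagonal system
  1·M_0 + 4·M_1 + 1·M_2 = 6(Δ_1 - Δ_0) = 36
  1·M_1 + 4·M_2 + 1·M_3 = 6(Δ_2 - Δ_1) = -114
Natural end conditions: M_0 = M_3 = 0.
Forward elimination and back-substitution give M_0 = 0, M_1 = 86/5, M_2 = -164/5, M_3 = 0.
On [1, 2], with p_0(t) = a_0 + b_0·(t - 1) + c_0·(t - 1)² + d_0·(t - 1)³: c_0 = M_0/2 = 0, d_0 = (M_1 - M_0)/(6h_0) = 43/15, b_0 = Δ_0 - h_0(2M_0 + M_1)/6 = -13/15.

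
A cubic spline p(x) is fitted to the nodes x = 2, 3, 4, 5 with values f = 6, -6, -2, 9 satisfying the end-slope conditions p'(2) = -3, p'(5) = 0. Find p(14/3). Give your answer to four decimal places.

With M_i denoting the second derivative at x_i, h_i = 1, 1, 1, and Δ_i = (y_(i+1) − y_i)/h_i = -12, 4, 11:
  1·M_0 + 4·M_1 + 1·M_2 = 6(Δ_1 - Δ_0) = 96
  1·M_1 + 4·M_2 + 1·M_3 = 6(Δ_2 - Δ_1) = 42
Clamped end conditions give two more equations: 2h_0·M_0 + h_0·M_1 = 6(Δ_0 - p'(2)) = -54 and h_2·M_2 + 2h_2·M_3 = 6(p'(5) - Δ_2) = -66.
Forward elimination and back-substitution give M_0 = -214/5, M_1 = 158/5, M_2 = 62/5, M_3 = -196/5.
On [4, 5], p(x) = -2 + 67/5·(x - 4) + 31/5·(x - 4)² - 43/5·(x - 4)³.
With (x - 4) = 2/3: p(14/3) = 964/135.

7.1407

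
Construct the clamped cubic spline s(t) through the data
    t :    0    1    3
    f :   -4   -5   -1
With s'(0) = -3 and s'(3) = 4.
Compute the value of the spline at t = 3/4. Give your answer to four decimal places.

-5.0313

Put σ_i = s'' at the i-th knot. Here h = (1, 2) and Δ = (-1, 2), so the interior equations h_(i-1)·σ_(i-1) + 2(h_(i-1)+h_i)·σ_i + h_i·σ_(i+1) = 6(Δ_i − Δ_(i-1)) read
  1·σ_0 + 6·σ_1 + 2·σ_2 = 6(Δ_1 - Δ_0) = 18
Clamped end conditions give two more equations: 2h_0·σ_0 + h_0·σ_1 = 6(Δ_0 - s'(0)) = 12 and h_1·σ_1 + 2h_1·σ_2 = 6(s'(3) - Δ_1) = 12.
Forward elimination and back-substitution give σ_0 = 16/3, σ_1 = 4/3, σ_2 = 7/3.
On [0, 1], s(t) = -4 - 3·t + 8/3·t² - 2/3·t³.
With t = 3/4: s(3/4) = -161/32.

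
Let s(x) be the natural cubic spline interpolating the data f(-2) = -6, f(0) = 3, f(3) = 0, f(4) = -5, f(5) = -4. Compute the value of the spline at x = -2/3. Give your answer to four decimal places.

0.5650

Write M_i for s''(x_i). With h_i = 2, 3, 1, 1 and divided differences Δ_i = 9/2, -1, -5, 1, the continuity of s' gives the tridiagonal system
  2·M_0 + 10·M_1 + 3·M_2 = 6(Δ_1 - Δ_0) = -33
  3·M_1 + 8·M_2 + 1·M_3 = 6(Δ_2 - Δ_1) = -24
  1·M_2 + 4·M_3 + 1·M_4 = 6(Δ_3 - Δ_2) = 36
Natural end conditions: M_0 = M_4 = 0.
Solving: M_0 = 0, M_1 = -627/274, M_2 = -462/137, M_3 = 2697/274, M_4 = 0.
On [-2, 0], s(x) = -6 + 721/137·(x + 2) + 0·(x + 2)² - 209/1096·(x + 2)³.
With (x + 2) = 4/3: s(-2/3) = 2090/3699.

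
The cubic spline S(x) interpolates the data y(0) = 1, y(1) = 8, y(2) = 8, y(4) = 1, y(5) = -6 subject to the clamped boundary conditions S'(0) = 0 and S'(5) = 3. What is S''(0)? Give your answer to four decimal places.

Let M_i = S''(x_i). Step sizes h_i = 1, 1, 2, 1; slopes of the chords Δ_i = (y_(i+1) - y_i)/h_i = 7, 0, -7/2, -7.
  1·M_0 + 4·M_1 + 1·M_2 = 6(Δ_1 - Δ_0) = -42
  1·M_1 + 6·M_2 + 2·M_3 = 6(Δ_2 - Δ_1) = -21
  2·M_2 + 6·M_3 + 1·M_4 = 6(Δ_3 - Δ_2) = -21
Clamped end conditions give two more equations: 2h_0·M_0 + h_0·M_1 = 6(Δ_0 - S'(0)) = 42 and h_3·M_3 + 2h_3·M_4 = 6(S'(5) - Δ_3) = 60.
Solving the tridiagonal system: M_0 = 3897/128, M_1 = -1209/64, M_2 = 399/128, M_3 = -333/32, M_4 = 2253/64.

30.4453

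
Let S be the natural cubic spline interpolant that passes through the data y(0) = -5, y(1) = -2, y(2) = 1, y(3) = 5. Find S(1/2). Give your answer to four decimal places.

With σ_i denoting the second derivative at x_i, h_i = 1, 1, 1, and Δ_i = (y_(i+1) − y_i)/h_i = 3, 3, 4:
  1·σ_0 + 4·σ_1 + 1·σ_2 = 6(Δ_1 - Δ_0) = 0
  1·σ_1 + 4·σ_2 + 1·σ_3 = 6(Δ_2 - Δ_1) = 6
Natural end conditions: σ_0 = σ_3 = 0.
Forward elimination and back-substitution give σ_0 = 0, σ_1 = -2/5, σ_2 = 8/5, σ_3 = 0.
On [0, 1], S(t) = -5 + 46/15·t + 0·t² - 1/15·t³.
With t = 1/2: S(1/2) = -139/40.

-3.4750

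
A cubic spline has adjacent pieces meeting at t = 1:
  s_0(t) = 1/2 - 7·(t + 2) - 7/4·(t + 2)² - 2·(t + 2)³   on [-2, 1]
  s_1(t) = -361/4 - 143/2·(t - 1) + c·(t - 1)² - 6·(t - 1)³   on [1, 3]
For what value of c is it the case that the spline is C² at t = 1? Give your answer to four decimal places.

-19.7500

s_0''(t) = -7/2 - 12·(t + 2), so s_0''(1) = -79/2. On the right, s_1''(1) = 2c, so c = -79/4.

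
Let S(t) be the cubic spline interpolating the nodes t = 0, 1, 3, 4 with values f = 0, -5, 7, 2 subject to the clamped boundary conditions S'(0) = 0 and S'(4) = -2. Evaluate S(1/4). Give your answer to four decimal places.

Put σ_i = S'' at the i-th knot. Here h = (1, 2, 1) and Δ = (-5, 6, -5), so the interior equations h_(i-1)·σ_(i-1) + 2(h_(i-1)+h_i)·σ_i + h_i·σ_(i+1) = 6(Δ_i − Δ_(i-1)) read
  1·σ_0 + 6·σ_1 + 2·σ_2 = 6(Δ_1 - Δ_0) = 66
  2·σ_1 + 6·σ_2 + 1·σ_3 = 6(Δ_2 - Δ_1) = -66
Clamped end conditions give two more equations: 2h_0·σ_0 + h_0·σ_1 = 6(Δ_0 - S'(0)) = -30 and h_2·σ_2 + 2h_2·σ_3 = 6(S'(4) - Δ_2) = 18.
Forward elimination and back-substitution give σ_0 = -922/35, σ_1 = 794/35, σ_2 = -766/35, σ_3 = 698/35.
On [0, 1], S(t) = 0 + 0·t - 461/35·t² + 286/35·t³.
With t = 1/4: S(1/4) = -779/1120.

-0.6955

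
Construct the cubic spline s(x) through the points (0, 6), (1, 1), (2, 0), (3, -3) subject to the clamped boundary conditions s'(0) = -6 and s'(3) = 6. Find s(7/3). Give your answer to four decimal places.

With σ_i denoting the second derivative at x_i, h_i = 1, 1, 1, and Δ_i = (y_(i+1) − y_i)/h_i = -5, -1, -3:
  1·σ_0 + 4·σ_1 + 1·σ_2 = 6(Δ_1 - Δ_0) = 24
  1·σ_1 + 4·σ_2 + 1·σ_3 = 6(Δ_2 - Δ_1) = -12
Clamped end conditions give two more equations: 2h_0·σ_0 + h_0·σ_1 = 6(Δ_0 - s'(0)) = 6 and h_2·σ_2 + 2h_2·σ_3 = 6(s'(3) - Δ_2) = 54.
Solving: σ_0 = -2, σ_1 = 10, σ_2 = -14, σ_3 = 34.
On [2, 3], s(x) = 0 - 4·(x - 2) - 7·(x - 2)² + 8·(x - 2)³.
With (x - 2) = 1/3: s(7/3) = -49/27.

-1.8148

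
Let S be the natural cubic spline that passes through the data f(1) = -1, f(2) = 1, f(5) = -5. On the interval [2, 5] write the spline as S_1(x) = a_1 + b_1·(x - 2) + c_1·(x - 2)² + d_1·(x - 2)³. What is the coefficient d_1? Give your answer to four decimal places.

0.1667

Let M_i = S''(x_i). Step sizes h_i = 1, 3; slopes of the chords Δ_i = (y_(i+1) - y_i)/h_i = 2, -2.
  1·M_0 + 8·M_1 + 3·M_2 = 6(Δ_1 - Δ_0) = -24
Natural end conditions: M_0 = M_2 = 0.
Hence M_0 = 0, M_1 = -3, M_2 = 0.
On [2, 5], with S_1(x) = a_1 + b_1·(x - 2) + c_1·(x - 2)² + d_1·(x - 2)³: c_1 = M_1/2 = -3/2, d_1 = (M_2 - M_1)/(6h_1) = 1/6, b_1 = Δ_1 - h_1(2M_1 + M_2)/6 = 1.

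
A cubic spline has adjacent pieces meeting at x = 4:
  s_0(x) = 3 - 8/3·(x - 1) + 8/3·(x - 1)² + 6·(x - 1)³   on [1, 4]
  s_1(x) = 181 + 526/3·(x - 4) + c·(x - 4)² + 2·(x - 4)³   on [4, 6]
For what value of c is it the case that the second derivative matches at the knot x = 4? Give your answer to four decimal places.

s_0''(x) = 16/3 + 36·(x - 1), so s_0''(4) = 340/3. On the right, s_1''(4) = 2c, so c = 170/3.

56.6667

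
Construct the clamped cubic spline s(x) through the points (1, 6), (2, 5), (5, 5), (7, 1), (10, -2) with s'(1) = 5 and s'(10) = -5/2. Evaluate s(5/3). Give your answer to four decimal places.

6.0609

Let M_i = s''(x_i). Step sizes h_i = 1, 3, 2, 3; slopes of the chords Δ_i = (y_(i+1) - y_i)/h_i = -1, 0, -2, -1.
  1·M_0 + 8·M_1 + 3·M_2 = 6(Δ_1 - Δ_0) = 6
  3·M_1 + 10·M_2 + 2·M_3 = 6(Δ_2 - Δ_1) = -12
  2·M_2 + 10·M_3 + 3·M_4 = 6(Δ_3 - Δ_2) = 6
Clamped end conditions give two more equations: 2h_0·M_0 + h_0·M_1 = 6(Δ_0 - s'(1)) = -36 and h_3·M_3 + 2h_3·M_4 = 6(s'(10) - Δ_3) = -9.
Hence M_0 = -2381/118, M_1 = 257/59, M_2 = -341/118, M_3 = 113/59, M_4 = -145/59.
On [1, 2], s(x) = 6 + 5·(x - 1) - 2381/236·(x - 1)² + 965/236·(x - 1)³.
With (x - 1) = 2/3: s(5/3) = 9655/1593.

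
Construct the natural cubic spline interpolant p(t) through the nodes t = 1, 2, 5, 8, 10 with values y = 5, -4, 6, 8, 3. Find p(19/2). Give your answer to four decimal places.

4.3681

With M_i denoting the second derivative at x_i, h_i = 1, 3, 3, 2, and Δ_i = (y_(i+1) − y_i)/h_i = -9, 10/3, 2/3, -5/2:
  1·M_0 + 8·M_1 + 3·M_2 = 6(Δ_1 - Δ_0) = 74
  3·M_1 + 12·M_2 + 3·M_3 = 6(Δ_2 - Δ_1) = -16
  3·M_2 + 10·M_3 + 2·M_4 = 6(Δ_3 - Δ_2) = -19
Natural end conditions: M_0 = M_4 = 0.
Forward elimination and back-substitution give M_0 = 0, M_1 = 2841/266, M_2 = -1522/399, M_3 = -201/266, M_4 = 0.
On [8, 10], p(t) = 8 - 531/266·(t - 8) - 201/532·(t - 8)² + 67/1064·(t - 8)³.
With (t - 8) = 3/2: p(19/2) = 37181/8512.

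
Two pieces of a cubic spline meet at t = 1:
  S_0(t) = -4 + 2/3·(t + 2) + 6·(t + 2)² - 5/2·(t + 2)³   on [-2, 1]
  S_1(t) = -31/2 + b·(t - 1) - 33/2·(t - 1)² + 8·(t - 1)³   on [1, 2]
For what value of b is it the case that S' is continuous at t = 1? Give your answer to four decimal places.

S_0'(t) = 2/3 + 12·(t + 2) - 15/2·(t + 2)², so S_0'(1) = -185/6. On the right, S_1'(1) = b, so b = -185/6.

-30.8333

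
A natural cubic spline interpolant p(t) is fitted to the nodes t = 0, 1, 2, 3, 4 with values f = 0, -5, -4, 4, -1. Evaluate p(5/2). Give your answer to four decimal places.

0.5156

Let M_i = p''(x_i). Step sizes h_i = 1, 1, 1, 1; slopes of the chords Δ_i = (y_(i+1) - y_i)/h_i = -5, 1, 8, -5.
  1·M_0 + 4·M_1 + 1·M_2 = 6(Δ_1 - Δ_0) = 36
  1·M_1 + 4·M_2 + 1·M_3 = 6(Δ_2 - Δ_1) = 42
  1·M_2 + 4·M_3 + 1·M_4 = 6(Δ_3 - Δ_2) = -78
Natural end conditions: M_0 = M_4 = 0.
Forward elimination and back-substitution give M_0 = 0, M_1 = 21/4, M_2 = 15, M_3 = -93/4, M_4 = 0.
On [2, 3], p(t) = -4 + 55/8·(t - 2) + 15/2·(t - 2)² - 51/8·(t - 2)³.
With (t - 2) = 1/2: p(5/2) = 33/64.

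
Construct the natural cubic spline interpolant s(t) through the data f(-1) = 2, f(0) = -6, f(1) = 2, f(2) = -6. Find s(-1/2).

Put M_i = s'' at the i-th knot. Here h = (1, 1, 1) and Δ = (-8, 8, -8), so the interior equations h_(i-1)·M_(i-1) + 2(h_(i-1)+h_i)·M_i + h_i·M_(i+1) = 6(Δ_i − Δ_(i-1)) read
  1·M_0 + 4·M_1 + 1·M_2 = 6(Δ_1 - Δ_0) = 96
  1·M_1 + 4·M_2 + 1·M_3 = 6(Δ_2 - Δ_1) = -96
Natural end conditions: M_0 = M_3 = 0.
Solving: M_0 = 0, M_1 = 32, M_2 = -32, M_3 = 0.
On [-1, 0], s(t) = 2 - 40/3·(t + 1) + 0·(t + 1)² + 16/3·(t + 1)³.
With (t + 1) = 1/2: s(-1/2) = -4.

-4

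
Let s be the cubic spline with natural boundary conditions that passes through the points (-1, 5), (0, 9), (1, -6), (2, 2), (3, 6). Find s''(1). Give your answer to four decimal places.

Put M_i = s'' at the i-th knot. Here h = (1, 1, 1, 1) and Δ = (4, -15, 8, 4), so the interior equations h_(i-1)·M_(i-1) + 2(h_(i-1)+h_i)·M_i + h_i·M_(i+1) = 6(Δ_i − Δ_(i-1)) read
  1·M_0 + 4·M_1 + 1·M_2 = 6(Δ_1 - Δ_0) = -114
  1·M_1 + 4·M_2 + 1·M_3 = 6(Δ_2 - Δ_1) = 138
  1·M_2 + 4·M_3 + 1·M_4 = 6(Δ_3 - Δ_2) = -24
Natural end conditions: M_0 = M_4 = 0.
Hence M_0 = 0, M_1 = -1143/28, M_2 = 345/7, M_3 = -513/28, M_4 = 0.

49.2857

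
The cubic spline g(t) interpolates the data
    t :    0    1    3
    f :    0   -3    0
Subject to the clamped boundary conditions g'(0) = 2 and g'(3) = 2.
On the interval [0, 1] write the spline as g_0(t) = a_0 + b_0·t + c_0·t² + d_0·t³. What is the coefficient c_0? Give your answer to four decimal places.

Put M_i = g'' at the i-th knot. Here h = (1, 2) and Δ = (-3, 3/2), so the interior equations h_(i-1)·M_(i-1) + 2(h_(i-1)+h_i)·M_i + h_i·M_(i+1) = 6(Δ_i − Δ_(i-1)) read
  1·M_0 + 6·M_1 + 2·M_2 = 6(Δ_1 - Δ_0) = 27
Clamped end conditions give two more equations: 2h_0·M_0 + h_0·M_1 = 6(Δ_0 - g'(0)) = -30 and h_1·M_1 + 2h_1·M_2 = 6(g'(3) - Δ_1) = 3.
Forward elimination and back-substitution give M_0 = -39/2, M_1 = 9, M_2 = -15/4.
On [0, 1], with g_0(t) = a_0 + b_0·t + c_0·t² + d_0·t³: c_0 = M_0/2 = -39/4, d_0 = (M_1 - M_0)/(6h_0) = 19/4, b_0 = Δ_0 - h_0(2M_0 + M_1)/6 = 2.

-9.7500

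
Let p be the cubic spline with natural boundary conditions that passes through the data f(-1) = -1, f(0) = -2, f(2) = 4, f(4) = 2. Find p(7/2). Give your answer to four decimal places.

With m_i denoting the second derivative at x_i, h_i = 1, 2, 2, and Δ_i = (y_(i+1) − y_i)/h_i = -1, 3, -1:
  1·m_0 + 6·m_1 + 2·m_2 = 6(Δ_1 - Δ_0) = 24
  2·m_1 + 8·m_2 + 2·m_3 = 6(Δ_2 - Δ_1) = -24
Natural end conditions: m_0 = m_3 = 0.
Hence m_0 = 0, m_1 = 60/11, m_2 = -48/11, m_3 = 0.
On [2, 4], p(t) = 4 + 21/11·(t - 2) - 24/11·(t - 2)² + 4/11·(t - 2)³.
With (t - 2) = 3/2: p(7/2) = 35/11.

3.1818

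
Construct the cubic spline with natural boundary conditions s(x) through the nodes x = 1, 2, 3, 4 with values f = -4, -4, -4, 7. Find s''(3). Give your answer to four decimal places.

Put m_i = s'' at the i-th knot. Here h = (1, 1, 1) and Δ = (0, 0, 11), so the interior equations h_(i-1)·m_(i-1) + 2(h_(i-1)+h_i)·m_i + h_i·m_(i+1) = 6(Δ_i − Δ_(i-1)) read
  1·m_0 + 4·m_1 + 1·m_2 = 6(Δ_1 - Δ_0) = 0
  1·m_1 + 4·m_2 + 1·m_3 = 6(Δ_2 - Δ_1) = 66
Natural end conditions: m_0 = m_3 = 0.
Hence m_0 = 0, m_1 = -22/5, m_2 = 88/5, m_3 = 0.

17.6000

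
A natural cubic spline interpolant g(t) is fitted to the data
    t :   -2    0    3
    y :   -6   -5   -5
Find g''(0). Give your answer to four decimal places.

With M_i denoting the second derivative at x_i, h_i = 2, 3, and Δ_i = (y_(i+1) − y_i)/h_i = 1/2, 0:
  2·M_0 + 10·M_1 + 3·M_2 = 6(Δ_1 - Δ_0) = -3
Natural end conditions: M_0 = M_2 = 0.
Solving the tridiagonal system: M_0 = 0, M_1 = -3/10, M_2 = 0.

-0.3000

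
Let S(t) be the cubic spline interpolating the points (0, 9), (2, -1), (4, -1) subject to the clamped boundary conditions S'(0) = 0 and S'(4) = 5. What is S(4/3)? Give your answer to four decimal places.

Write m_i for S''(x_i). With h_i = 2, 2 and divided differences Δ_i = -5, 0, the continuity of S' gives the tridiagonal system
  2·m_0 + 8·m_1 + 2·m_2 = 6(Δ_1 - Δ_0) = 30
Clamped end conditions give two more equations: 2h_0·m_0 + h_0·m_1 = 6(Δ_0 - S'(0)) = -30 and h_1·m_1 + 2h_1·m_2 = 6(S'(4) - Δ_1) = 30.
Solving the tridiagonal system: m_0 = -10, m_1 = 5, m_2 = 5.
On [0, 2], S(t) = 9 + 0·t - 5·t² + 5/4·t³.
With t = 4/3: S(4/3) = 83/27.

3.0741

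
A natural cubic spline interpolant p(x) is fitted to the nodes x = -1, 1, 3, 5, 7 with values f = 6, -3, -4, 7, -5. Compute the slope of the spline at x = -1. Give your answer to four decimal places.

-4.9375

With σ_i denoting the second derivative at x_i, h_i = 2, 2, 2, 2, and Δ_i = (y_(i+1) − y_i)/h_i = -9/2, -1/2, 11/2, -6:
  2·σ_0 + 8·σ_1 + 2·σ_2 = 6(Δ_1 - Δ_0) = 24
  2·σ_1 + 8·σ_2 + 2·σ_3 = 6(Δ_2 - Δ_1) = 36
  2·σ_2 + 8·σ_3 + 2·σ_4 = 6(Δ_3 - Δ_2) = -69
Natural end conditions: σ_0 = σ_4 = 0.
Hence σ_0 = 0, σ_1 = 21/16, σ_2 = 27/4, σ_3 = -165/16, σ_4 = 0.
On [-1, 1], p'(x) = b_0 + 2c_0·(x + 1) + 3d_0·(x + 1)² with b_0 = Δ_0 - h_0(2σ_0 + σ_1)/6 = -79/16, c_0 = σ_0/2 = 0, d_0 = (σ_1 - σ_0)/(6h_0) = 7/64. So p'(-1) = -79/16.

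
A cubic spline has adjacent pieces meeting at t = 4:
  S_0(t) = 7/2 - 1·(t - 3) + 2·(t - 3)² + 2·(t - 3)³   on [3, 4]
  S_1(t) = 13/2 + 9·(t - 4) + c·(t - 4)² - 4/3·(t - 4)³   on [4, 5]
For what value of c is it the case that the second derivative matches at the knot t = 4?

8

S_0''(t) = 4 + 12·(t - 3), so S_0''(4) = 16. On the right, S_1''(4) = 2c, so c = 8.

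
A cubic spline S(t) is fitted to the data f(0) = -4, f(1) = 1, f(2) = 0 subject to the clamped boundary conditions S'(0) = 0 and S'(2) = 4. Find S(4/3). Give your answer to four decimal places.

0.7407

With M_i denoting the second derivative at x_i, h_i = 1, 1, and Δ_i = (y_(i+1) − y_i)/h_i = 5, -1:
  1·M_0 + 4·M_1 + 1·M_2 = 6(Δ_1 - Δ_0) = -36
Clamped end conditions give two more equations: 2h_0·M_0 + h_0·M_1 = 6(Δ_0 - S'(0)) = 30 and h_1·M_1 + 2h_1·M_2 = 6(S'(2) - Δ_1) = 30.
Solving the tridiagonal system: M_0 = 26, M_1 = -22, M_2 = 26.
On [1, 2], S(t) = 1 + 2·(t - 1) - 11·(t - 1)² + 8·(t - 1)³.
With (t - 1) = 1/3: S(4/3) = 20/27.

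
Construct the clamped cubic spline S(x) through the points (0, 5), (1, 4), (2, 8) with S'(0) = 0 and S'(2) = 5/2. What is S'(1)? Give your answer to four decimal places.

1.6250

Let m_i = S''(x_i). Step sizes h_i = 1, 1; slopes of the chords Δ_i = (y_(i+1) - y_i)/h_i = -1, 4.
  1·m_0 + 4·m_1 + 1·m_2 = 6(Δ_1 - Δ_0) = 30
Clamped end conditions give two more equations: 2h_0·m_0 + h_0·m_1 = 6(Δ_0 - S'(0)) = -6 and h_1·m_1 + 2h_1·m_2 = 6(S'(2) - Δ_1) = -9.
Forward elimination and back-substitution give m_0 = -37/4, m_1 = 25/2, m_2 = -43/4.
On [1, 2], S'(x) = b_1 + 2c_1·(x - 1) + 3d_1·(x - 1)² with b_1 = Δ_1 - h_1(2m_1 + m_2)/6 = 13/8, c_1 = m_1/2 = 25/4, d_1 = (m_2 - m_1)/(6h_1) = -31/8. So S'(1) = 13/8.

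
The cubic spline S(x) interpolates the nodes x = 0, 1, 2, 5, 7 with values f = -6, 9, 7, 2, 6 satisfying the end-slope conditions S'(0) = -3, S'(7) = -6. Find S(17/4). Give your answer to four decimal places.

-0.1380

Let M_i = S''(x_i). Step sizes h_i = 1, 1, 3, 2; slopes of the chords Δ_i = (y_(i+1) - y_i)/h_i = 15, -2, -5/3, 2.
  1·M_0 + 4·M_1 + 1·M_2 = 6(Δ_1 - Δ_0) = -102
  1·M_1 + 8·M_2 + 3·M_3 = 6(Δ_2 - Δ_1) = 2
  3·M_2 + 10·M_3 + 2·M_4 = 6(Δ_3 - Δ_2) = 22
Clamped end conditions give two more equations: 2h_0·M_0 + h_0·M_1 = 6(Δ_0 - S'(0)) = 108 and h_3·M_3 + 2h_3·M_4 = 6(S'(7) - Δ_3) = -48.
Forward elimination and back-substitution give M_0 = 10850/141, M_1 = -6472/141, M_2 = 656/141, M_3 = 502/141, M_4 = -1943/141.
On [2, 5], S(x) = 7 - 1142/141·(x - 2) + 328/141·(x - 2)² - 77/1269·(x - 2)³.
With (x - 2) = 9/4: S(17/4) = -415/3008.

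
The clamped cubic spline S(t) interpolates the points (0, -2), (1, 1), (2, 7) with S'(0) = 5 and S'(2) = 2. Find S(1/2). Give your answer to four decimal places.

-0.5000

Write σ_i for S''(x_i). With h_i = 1, 1 and divided differences Δ_i = 3, 6, the continuity of S' gives the tridiagonal system
  1·σ_0 + 4·σ_1 + 1·σ_2 = 6(Δ_1 - Δ_0) = 18
Clamped end conditions give two more equations: 2h_0·σ_0 + h_0·σ_1 = 6(Δ_0 - S'(0)) = -12 and h_1·σ_1 + 2h_1·σ_2 = 6(S'(2) - Δ_1) = -24.
Forward elimination and back-substitution give σ_0 = -12, σ_1 = 12, σ_2 = -18.
On [0, 1], S(t) = -2 + 5·t - 6·t² + 4·t³.
With t = 1/2: S(1/2) = -1/2.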